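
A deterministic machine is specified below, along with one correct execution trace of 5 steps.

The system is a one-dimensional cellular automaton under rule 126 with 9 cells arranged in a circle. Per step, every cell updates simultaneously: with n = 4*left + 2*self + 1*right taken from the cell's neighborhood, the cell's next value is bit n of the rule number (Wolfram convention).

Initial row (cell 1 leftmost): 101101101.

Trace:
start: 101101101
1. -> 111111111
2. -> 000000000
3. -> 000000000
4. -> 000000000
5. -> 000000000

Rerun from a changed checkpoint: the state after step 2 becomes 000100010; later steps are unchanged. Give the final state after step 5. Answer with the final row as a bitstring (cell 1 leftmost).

001110111

state after step 2 := 000100010
3. -> 001110111
4. -> 111011101
5. -> 001110111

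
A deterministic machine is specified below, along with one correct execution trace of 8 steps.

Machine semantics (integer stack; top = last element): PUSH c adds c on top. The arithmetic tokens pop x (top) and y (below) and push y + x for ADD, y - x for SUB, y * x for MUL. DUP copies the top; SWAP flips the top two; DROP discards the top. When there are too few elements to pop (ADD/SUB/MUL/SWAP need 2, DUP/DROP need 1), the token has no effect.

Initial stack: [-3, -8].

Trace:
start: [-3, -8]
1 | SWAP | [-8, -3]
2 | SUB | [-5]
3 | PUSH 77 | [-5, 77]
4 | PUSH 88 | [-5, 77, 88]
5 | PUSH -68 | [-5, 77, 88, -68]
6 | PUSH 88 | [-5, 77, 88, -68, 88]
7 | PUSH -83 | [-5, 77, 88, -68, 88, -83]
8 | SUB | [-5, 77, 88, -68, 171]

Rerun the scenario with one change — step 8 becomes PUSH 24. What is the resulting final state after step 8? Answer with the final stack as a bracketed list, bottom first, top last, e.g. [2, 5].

[-5, 77, 88, -68, 88, -83, 24]

(re-executing from step 8 with the substitution; state before step 8: [-5, 77, 88, -68, 88, -83])
8 | PUSH 24 | [-5, 77, 88, -68, 88, -83, 24]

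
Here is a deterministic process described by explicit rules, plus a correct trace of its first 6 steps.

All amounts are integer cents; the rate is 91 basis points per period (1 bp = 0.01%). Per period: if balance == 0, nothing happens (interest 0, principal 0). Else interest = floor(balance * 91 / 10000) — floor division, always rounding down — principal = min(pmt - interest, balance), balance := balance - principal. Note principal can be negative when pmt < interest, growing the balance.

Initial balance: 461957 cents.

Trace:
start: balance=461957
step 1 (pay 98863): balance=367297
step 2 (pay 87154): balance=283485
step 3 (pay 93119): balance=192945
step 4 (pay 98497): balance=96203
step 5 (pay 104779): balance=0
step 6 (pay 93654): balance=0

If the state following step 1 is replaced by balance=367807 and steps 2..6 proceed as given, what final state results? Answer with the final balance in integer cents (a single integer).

0

state after step 1 := balance=367807
step 2 (pay 87154): balance=284000
step 3 (pay 93119): balance=193465
step 4 (pay 98497): balance=96728
step 5 (pay 104779): balance=0
step 6 (pay 93654): balance=0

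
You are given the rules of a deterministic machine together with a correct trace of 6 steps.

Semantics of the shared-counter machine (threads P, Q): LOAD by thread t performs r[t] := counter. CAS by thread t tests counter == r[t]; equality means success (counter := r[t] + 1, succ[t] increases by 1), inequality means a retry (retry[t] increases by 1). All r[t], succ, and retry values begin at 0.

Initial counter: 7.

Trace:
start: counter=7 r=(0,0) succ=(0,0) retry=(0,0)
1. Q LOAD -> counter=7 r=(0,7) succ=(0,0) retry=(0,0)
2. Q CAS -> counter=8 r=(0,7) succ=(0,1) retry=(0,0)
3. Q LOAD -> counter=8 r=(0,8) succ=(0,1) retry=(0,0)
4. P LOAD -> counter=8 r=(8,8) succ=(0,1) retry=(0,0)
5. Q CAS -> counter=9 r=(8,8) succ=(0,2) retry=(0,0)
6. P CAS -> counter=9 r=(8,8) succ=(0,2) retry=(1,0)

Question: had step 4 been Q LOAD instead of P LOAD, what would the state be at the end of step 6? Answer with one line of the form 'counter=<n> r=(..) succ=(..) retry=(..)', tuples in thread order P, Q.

counter=9 r=(0,8) succ=(0,2) retry=(1,0)

(re-executing from step 4 with the substitution; state before step 4: counter=8 r=(0,8) succ=(0,1) retry=(0,0))
4. Q LOAD -> counter=8 r=(0,8) succ=(0,1) retry=(0,0)
5. Q CAS -> counter=9 r=(0,8) succ=(0,2) retry=(0,0)
6. P CAS -> counter=9 r=(0,8) succ=(0,2) retry=(1,0)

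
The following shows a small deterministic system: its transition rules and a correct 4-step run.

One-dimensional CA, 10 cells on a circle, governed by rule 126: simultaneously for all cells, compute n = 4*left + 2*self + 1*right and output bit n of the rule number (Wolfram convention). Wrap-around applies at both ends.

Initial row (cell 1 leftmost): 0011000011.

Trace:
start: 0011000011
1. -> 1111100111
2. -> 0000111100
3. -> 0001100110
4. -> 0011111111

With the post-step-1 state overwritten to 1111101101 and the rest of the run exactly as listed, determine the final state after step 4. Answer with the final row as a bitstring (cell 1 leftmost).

state after step 1 := 1111101101
2. -> 0000111111
3. -> 1001100001
4. -> 1111110011

1111110011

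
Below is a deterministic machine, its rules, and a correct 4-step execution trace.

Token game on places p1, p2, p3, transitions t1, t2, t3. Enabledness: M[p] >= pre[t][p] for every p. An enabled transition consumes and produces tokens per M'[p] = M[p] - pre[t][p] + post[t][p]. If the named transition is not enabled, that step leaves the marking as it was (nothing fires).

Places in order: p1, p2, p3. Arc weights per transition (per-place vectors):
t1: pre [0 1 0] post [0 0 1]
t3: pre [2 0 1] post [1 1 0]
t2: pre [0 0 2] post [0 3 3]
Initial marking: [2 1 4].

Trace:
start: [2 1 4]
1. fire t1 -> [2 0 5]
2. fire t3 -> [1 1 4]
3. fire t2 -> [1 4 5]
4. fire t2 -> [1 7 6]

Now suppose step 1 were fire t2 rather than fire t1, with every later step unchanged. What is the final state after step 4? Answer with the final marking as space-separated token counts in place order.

1 11 6

(re-executing from step 1 with the substitution; state before step 1: [2 1 4])
1. fire t2 -> [2 4 5]
2. fire t3 -> [1 5 4]
3. fire t2 -> [1 8 5]
4. fire t2 -> [1 11 6]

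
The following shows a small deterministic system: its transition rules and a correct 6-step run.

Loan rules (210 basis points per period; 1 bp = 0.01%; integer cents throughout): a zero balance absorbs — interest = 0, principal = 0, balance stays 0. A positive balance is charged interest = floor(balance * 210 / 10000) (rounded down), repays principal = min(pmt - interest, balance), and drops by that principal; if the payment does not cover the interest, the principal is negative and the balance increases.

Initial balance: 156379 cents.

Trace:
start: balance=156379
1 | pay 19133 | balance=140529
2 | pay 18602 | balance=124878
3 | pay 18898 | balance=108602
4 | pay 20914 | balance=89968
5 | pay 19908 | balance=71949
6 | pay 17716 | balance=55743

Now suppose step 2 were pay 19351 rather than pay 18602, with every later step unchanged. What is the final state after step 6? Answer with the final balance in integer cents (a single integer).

54929

(re-executing from step 2 with the substitution; state before step 2: balance=140529)
2 | pay 19351 | balance=124129
3 | pay 18898 | balance=107837
4 | pay 20914 | balance=89187
5 | pay 19908 | balance=71151
6 | pay 17716 | balance=54929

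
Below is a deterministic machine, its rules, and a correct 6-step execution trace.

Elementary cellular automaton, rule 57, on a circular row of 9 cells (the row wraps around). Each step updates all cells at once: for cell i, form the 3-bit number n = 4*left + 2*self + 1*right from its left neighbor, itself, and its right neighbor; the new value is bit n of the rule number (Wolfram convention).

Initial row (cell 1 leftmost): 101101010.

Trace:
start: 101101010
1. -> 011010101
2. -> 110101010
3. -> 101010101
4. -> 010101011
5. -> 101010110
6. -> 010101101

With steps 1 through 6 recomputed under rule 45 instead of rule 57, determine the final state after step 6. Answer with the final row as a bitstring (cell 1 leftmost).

011010111

(re-executing steps 1..6 under rule 45; state before step 1: 101101010)
1. -> 111011111
2. -> 000110000
3. -> 110100111
4. -> 001100100
5. -> 101000101
6. -> 011010111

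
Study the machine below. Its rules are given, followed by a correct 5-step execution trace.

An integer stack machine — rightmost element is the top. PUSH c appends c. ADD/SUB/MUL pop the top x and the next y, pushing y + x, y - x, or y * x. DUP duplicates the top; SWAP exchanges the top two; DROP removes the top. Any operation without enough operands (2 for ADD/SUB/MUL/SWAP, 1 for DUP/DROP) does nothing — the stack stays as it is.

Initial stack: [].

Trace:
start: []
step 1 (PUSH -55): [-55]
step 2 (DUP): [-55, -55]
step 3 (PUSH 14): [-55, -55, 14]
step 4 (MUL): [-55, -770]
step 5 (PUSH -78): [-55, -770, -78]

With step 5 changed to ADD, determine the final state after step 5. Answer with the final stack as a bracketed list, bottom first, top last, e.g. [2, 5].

[-825]

(re-executing from step 5 with the substitution; state before step 5: [-55, -770])
step 5 (ADD): [-825]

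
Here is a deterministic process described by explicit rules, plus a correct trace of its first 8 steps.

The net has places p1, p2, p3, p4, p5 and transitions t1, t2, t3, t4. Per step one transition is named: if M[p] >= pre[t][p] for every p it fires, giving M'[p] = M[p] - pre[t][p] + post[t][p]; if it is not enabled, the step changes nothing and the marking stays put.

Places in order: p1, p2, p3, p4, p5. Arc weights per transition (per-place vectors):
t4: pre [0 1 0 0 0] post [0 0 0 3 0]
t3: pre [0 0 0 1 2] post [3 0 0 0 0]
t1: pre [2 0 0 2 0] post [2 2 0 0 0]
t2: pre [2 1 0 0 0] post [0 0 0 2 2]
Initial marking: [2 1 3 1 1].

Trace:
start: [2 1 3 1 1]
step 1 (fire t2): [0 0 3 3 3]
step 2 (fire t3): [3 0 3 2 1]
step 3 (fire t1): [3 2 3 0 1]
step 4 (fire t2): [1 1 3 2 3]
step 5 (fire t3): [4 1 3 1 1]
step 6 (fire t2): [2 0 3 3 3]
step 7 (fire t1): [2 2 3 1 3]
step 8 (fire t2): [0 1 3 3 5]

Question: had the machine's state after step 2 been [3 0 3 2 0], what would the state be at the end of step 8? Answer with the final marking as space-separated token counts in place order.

state after step 2 := [3 0 3 2 0]
step 3 (fire t1): [3 2 3 0 0]
step 4 (fire t2): [1 1 3 2 2]
step 5 (fire t3): [4 1 3 1 0]
step 6 (fire t2): [2 0 3 3 2]
step 7 (fire t1): [2 2 3 1 2]
step 8 (fire t2): [0 1 3 3 4]

0 1 3 3 4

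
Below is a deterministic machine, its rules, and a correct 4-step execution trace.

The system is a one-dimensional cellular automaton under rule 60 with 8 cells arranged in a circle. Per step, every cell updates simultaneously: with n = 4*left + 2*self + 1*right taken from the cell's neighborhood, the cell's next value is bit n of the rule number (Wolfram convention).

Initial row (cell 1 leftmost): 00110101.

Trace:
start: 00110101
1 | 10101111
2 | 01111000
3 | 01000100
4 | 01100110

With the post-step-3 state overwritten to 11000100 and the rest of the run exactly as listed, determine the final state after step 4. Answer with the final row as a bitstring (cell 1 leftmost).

10100110

state after step 3 := 11000100
4 | 10100110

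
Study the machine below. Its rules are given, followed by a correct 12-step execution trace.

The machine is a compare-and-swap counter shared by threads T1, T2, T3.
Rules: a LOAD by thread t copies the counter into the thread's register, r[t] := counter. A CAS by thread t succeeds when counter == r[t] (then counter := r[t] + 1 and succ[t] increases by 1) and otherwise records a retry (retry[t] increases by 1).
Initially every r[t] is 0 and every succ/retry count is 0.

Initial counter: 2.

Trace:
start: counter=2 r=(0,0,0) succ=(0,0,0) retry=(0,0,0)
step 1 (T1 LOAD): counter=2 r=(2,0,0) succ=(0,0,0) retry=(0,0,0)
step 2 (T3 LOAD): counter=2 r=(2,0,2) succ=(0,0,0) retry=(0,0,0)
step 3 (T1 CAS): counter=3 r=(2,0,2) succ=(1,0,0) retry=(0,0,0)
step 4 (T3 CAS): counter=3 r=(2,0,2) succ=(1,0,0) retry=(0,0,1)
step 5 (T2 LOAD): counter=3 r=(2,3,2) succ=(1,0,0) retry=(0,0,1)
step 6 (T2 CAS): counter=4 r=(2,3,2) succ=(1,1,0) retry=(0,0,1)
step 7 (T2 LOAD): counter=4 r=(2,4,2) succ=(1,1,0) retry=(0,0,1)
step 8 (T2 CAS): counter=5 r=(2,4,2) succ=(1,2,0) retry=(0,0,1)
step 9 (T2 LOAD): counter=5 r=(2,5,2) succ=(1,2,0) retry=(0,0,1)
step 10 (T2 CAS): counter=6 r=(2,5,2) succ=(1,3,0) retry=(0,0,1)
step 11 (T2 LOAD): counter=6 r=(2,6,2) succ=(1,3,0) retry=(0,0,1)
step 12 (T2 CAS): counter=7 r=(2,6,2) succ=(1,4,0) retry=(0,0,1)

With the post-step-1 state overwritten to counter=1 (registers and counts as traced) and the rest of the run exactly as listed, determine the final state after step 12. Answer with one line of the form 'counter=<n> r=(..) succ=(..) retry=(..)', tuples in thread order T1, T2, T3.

counter=6 r=(2,5,1) succ=(0,4,1) retry=(1,0,0)

state after step 1 := counter=1 r=(2,0,0) succ=(0,0,0) retry=(0,0,0)
step 2 (T3 LOAD): counter=1 r=(2,0,1) succ=(0,0,0) retry=(0,0,0)
step 3 (T1 CAS): counter=1 r=(2,0,1) succ=(0,0,0) retry=(1,0,0)
step 4 (T3 CAS): counter=2 r=(2,0,1) succ=(0,0,1) retry=(1,0,0)
step 5 (T2 LOAD): counter=2 r=(2,2,1) succ=(0,0,1) retry=(1,0,0)
step 6 (T2 CAS): counter=3 r=(2,2,1) succ=(0,1,1) retry=(1,0,0)
step 7 (T2 LOAD): counter=3 r=(2,3,1) succ=(0,1,1) retry=(1,0,0)
step 8 (T2 CAS): counter=4 r=(2,3,1) succ=(0,2,1) retry=(1,0,0)
step 9 (T2 LOAD): counter=4 r=(2,4,1) succ=(0,2,1) retry=(1,0,0)
step 10 (T2 CAS): counter=5 r=(2,4,1) succ=(0,3,1) retry=(1,0,0)
step 11 (T2 LOAD): counter=5 r=(2,5,1) succ=(0,3,1) retry=(1,0,0)
step 12 (T2 CAS): counter=6 r=(2,5,1) succ=(0,4,1) retry=(1,0,0)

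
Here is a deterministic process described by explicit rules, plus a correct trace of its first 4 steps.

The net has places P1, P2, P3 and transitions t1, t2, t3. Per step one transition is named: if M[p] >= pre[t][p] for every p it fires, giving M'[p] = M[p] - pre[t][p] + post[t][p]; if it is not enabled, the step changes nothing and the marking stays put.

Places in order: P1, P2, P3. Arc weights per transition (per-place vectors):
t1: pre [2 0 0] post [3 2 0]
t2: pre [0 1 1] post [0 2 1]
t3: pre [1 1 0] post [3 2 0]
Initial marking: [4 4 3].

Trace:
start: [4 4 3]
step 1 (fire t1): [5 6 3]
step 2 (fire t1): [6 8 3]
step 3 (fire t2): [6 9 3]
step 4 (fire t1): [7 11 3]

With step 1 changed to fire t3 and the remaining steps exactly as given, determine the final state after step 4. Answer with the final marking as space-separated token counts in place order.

(re-executing from step 1 with the substitution; state before step 1: [4 4 3])
step 1 (fire t3): [6 5 3]
step 2 (fire t1): [7 7 3]
step 3 (fire t2): [7 8 3]
step 4 (fire t1): [8 10 3]

8 10 3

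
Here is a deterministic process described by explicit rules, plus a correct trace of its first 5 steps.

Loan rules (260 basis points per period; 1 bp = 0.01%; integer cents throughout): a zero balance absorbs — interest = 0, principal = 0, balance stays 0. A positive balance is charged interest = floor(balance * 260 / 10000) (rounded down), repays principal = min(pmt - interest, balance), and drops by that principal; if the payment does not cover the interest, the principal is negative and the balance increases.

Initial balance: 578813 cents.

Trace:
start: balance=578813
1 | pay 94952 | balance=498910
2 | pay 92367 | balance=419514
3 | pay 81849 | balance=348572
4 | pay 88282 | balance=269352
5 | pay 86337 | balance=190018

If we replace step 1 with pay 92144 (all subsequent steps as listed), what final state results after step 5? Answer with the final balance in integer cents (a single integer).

(re-executing from step 1 with the substitution; state before step 1: balance=578813)
1 | pay 92144 | balance=501718
2 | pay 92367 | balance=422395
3 | pay 81849 | balance=351528
4 | pay 88282 | balance=272385
5 | pay 86337 | balance=193130

193130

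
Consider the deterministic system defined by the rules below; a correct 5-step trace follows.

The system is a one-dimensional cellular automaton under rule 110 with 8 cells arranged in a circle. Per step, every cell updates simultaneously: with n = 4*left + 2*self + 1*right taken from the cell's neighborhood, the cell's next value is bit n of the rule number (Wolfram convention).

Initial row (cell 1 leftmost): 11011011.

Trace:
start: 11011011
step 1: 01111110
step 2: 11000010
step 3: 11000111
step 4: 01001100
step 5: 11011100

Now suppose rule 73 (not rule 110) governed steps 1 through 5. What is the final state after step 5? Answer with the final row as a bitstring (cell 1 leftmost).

00011000

(re-executing steps 1..5 under rule 73; state before step 1: 11011011)
step 1: 01011010
step 2: 00011000
step 3: 11011011
step 4: 01011010
step 5: 00011000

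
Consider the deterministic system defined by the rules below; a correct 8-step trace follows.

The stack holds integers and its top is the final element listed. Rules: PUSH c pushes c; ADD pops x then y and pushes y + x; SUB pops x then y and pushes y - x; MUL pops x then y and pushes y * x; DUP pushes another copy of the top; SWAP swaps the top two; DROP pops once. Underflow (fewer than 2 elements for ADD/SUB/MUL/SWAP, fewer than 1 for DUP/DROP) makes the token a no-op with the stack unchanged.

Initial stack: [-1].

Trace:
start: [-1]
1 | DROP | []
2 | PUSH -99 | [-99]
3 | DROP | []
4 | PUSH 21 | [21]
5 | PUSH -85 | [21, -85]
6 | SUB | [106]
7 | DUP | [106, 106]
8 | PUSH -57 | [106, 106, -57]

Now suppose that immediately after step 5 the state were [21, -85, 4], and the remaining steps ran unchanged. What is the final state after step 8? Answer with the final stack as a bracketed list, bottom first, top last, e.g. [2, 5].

[21, -89, -89, -57]

state after step 5 := [21, -85, 4]
6 | SUB | [21, -89]
7 | DUP | [21, -89, -89]
8 | PUSH -57 | [21, -89, -89, -57]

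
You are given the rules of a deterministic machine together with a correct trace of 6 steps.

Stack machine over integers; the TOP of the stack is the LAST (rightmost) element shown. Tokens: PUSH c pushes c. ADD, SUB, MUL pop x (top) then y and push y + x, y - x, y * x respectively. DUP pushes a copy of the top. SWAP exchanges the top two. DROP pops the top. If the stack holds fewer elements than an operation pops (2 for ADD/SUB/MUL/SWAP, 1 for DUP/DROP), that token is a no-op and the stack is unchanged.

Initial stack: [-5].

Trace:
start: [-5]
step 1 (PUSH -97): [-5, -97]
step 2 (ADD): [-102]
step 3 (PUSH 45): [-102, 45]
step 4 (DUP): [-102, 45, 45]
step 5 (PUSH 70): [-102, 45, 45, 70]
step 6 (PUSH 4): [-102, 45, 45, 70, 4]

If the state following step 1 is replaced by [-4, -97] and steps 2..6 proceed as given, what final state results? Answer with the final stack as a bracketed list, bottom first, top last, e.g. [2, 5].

state after step 1 := [-4, -97]
step 2 (ADD): [-101]
step 3 (PUSH 45): [-101, 45]
step 4 (DUP): [-101, 45, 45]
step 5 (PUSH 70): [-101, 45, 45, 70]
step 6 (PUSH 4): [-101, 45, 45, 70, 4]

[-101, 45, 45, 70, 4]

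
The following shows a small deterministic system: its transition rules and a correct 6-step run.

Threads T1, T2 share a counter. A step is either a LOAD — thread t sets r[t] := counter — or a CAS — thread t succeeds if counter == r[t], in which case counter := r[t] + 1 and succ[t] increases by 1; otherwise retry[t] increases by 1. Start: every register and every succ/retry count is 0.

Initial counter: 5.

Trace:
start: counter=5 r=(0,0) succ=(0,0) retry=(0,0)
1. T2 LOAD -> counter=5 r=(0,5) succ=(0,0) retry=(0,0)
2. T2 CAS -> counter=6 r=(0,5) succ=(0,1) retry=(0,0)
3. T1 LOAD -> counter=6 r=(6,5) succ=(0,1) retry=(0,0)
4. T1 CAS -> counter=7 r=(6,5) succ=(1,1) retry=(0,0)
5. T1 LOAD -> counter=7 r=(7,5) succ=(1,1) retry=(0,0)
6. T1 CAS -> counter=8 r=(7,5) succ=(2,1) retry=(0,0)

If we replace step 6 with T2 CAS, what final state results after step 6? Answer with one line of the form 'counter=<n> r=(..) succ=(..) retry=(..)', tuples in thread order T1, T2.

(re-executing from step 6 with the substitution; state before step 6: counter=7 r=(7,5) succ=(1,1) retry=(0,0))
6. T2 CAS -> counter=7 r=(7,5) succ=(1,1) retry=(0,1)

counter=7 r=(7,5) succ=(1,1) retry=(0,1)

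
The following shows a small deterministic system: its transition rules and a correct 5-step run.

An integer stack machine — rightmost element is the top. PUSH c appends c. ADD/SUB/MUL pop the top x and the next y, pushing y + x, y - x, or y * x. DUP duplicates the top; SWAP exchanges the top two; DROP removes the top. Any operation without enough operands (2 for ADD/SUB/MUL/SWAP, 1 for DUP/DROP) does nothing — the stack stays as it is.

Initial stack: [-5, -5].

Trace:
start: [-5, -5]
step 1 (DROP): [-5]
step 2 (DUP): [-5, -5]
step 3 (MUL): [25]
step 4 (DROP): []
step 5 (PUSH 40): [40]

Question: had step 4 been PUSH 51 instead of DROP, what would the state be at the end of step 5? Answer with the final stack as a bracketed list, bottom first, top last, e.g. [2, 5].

(re-executing from step 4 with the substitution; state before step 4: [25])
step 4 (PUSH 51): [25, 51]
step 5 (PUSH 40): [25, 51, 40]

[25, 51, 40]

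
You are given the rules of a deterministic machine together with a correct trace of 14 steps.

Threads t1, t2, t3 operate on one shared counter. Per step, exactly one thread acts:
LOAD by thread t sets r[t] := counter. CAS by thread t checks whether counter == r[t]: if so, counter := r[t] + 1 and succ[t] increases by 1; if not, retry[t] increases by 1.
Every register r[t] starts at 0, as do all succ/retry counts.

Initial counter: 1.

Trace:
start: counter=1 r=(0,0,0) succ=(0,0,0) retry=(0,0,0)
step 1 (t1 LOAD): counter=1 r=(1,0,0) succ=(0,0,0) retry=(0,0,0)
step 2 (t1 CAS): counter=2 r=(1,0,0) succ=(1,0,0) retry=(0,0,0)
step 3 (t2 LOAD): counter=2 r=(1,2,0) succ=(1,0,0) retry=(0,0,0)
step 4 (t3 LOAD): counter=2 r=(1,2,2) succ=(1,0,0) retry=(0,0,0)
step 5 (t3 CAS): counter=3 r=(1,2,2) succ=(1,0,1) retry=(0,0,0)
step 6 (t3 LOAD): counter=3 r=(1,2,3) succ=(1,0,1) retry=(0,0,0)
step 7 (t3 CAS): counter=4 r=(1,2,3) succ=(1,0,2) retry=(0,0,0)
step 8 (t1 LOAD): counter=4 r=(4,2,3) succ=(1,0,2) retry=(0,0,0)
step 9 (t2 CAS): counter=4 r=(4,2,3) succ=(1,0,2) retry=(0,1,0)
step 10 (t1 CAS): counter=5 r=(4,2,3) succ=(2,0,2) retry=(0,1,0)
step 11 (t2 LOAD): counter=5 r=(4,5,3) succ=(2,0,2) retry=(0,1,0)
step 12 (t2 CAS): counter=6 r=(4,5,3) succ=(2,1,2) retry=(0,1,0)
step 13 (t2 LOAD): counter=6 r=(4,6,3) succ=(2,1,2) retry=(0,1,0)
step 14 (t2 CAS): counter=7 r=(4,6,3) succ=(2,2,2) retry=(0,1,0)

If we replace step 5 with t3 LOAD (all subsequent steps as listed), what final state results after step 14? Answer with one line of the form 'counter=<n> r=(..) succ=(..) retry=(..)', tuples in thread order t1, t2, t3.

counter=6 r=(3,5,2) succ=(2,2,1) retry=(0,1,0)

(re-executing from step 5 with the substitution; state before step 5: counter=2 r=(1,2,2) succ=(1,0,0) retry=(0,0,0))
step 5 (t3 LOAD): counter=2 r=(1,2,2) succ=(1,0,0) retry=(0,0,0)
step 6 (t3 LOAD): counter=2 r=(1,2,2) succ=(1,0,0) retry=(0,0,0)
step 7 (t3 CAS): counter=3 r=(1,2,2) succ=(1,0,1) retry=(0,0,0)
step 8 (t1 LOAD): counter=3 r=(3,2,2) succ=(1,0,1) retry=(0,0,0)
step 9 (t2 CAS): counter=3 r=(3,2,2) succ=(1,0,1) retry=(0,1,0)
step 10 (t1 CAS): counter=4 r=(3,2,2) succ=(2,0,1) retry=(0,1,0)
step 11 (t2 LOAD): counter=4 r=(3,4,2) succ=(2,0,1) retry=(0,1,0)
step 12 (t2 CAS): counter=5 r=(3,4,2) succ=(2,1,1) retry=(0,1,0)
step 13 (t2 LOAD): counter=5 r=(3,5,2) succ=(2,1,1) retry=(0,1,0)
step 14 (t2 CAS): counter=6 r=(3,5,2) succ=(2,2,1) retry=(0,1,0)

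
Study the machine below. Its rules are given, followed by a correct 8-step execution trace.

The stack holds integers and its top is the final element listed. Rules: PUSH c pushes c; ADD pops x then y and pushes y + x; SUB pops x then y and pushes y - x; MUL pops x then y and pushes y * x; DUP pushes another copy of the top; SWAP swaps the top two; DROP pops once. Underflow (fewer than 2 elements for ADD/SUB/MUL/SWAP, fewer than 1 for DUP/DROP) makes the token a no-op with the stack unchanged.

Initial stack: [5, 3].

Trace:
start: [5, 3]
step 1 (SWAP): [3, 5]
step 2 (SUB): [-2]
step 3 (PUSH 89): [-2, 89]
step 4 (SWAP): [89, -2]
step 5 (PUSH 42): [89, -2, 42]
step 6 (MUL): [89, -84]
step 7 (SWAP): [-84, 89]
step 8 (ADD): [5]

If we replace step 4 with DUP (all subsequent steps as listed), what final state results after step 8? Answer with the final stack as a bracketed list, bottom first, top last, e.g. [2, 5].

(re-executing from step 4 with the substitution; state before step 4: [-2, 89])
step 4 (DUP): [-2, 89, 89]
step 5 (PUSH 42): [-2, 89, 89, 42]
step 6 (MUL): [-2, 89, 3738]
step 7 (SWAP): [-2, 3738, 89]
step 8 (ADD): [-2, 3827]

[-2, 3827]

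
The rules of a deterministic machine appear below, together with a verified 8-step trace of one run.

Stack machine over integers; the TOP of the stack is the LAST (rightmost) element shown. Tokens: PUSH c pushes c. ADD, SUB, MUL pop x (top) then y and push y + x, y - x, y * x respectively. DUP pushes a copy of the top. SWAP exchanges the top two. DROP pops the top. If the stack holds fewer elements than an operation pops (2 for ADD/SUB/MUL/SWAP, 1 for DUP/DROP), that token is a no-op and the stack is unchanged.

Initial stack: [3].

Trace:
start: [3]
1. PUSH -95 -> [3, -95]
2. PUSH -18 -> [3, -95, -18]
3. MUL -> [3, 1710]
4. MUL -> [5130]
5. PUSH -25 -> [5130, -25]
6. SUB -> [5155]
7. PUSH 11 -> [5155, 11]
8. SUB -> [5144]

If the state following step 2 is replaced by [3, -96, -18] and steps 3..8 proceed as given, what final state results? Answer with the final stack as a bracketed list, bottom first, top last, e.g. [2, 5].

state after step 2 := [3, -96, -18]
3. MUL -> [3, 1728]
4. MUL -> [5184]
5. PUSH -25 -> [5184, -25]
6. SUB -> [5209]
7. PUSH 11 -> [5209, 11]
8. SUB -> [5198]

[5198]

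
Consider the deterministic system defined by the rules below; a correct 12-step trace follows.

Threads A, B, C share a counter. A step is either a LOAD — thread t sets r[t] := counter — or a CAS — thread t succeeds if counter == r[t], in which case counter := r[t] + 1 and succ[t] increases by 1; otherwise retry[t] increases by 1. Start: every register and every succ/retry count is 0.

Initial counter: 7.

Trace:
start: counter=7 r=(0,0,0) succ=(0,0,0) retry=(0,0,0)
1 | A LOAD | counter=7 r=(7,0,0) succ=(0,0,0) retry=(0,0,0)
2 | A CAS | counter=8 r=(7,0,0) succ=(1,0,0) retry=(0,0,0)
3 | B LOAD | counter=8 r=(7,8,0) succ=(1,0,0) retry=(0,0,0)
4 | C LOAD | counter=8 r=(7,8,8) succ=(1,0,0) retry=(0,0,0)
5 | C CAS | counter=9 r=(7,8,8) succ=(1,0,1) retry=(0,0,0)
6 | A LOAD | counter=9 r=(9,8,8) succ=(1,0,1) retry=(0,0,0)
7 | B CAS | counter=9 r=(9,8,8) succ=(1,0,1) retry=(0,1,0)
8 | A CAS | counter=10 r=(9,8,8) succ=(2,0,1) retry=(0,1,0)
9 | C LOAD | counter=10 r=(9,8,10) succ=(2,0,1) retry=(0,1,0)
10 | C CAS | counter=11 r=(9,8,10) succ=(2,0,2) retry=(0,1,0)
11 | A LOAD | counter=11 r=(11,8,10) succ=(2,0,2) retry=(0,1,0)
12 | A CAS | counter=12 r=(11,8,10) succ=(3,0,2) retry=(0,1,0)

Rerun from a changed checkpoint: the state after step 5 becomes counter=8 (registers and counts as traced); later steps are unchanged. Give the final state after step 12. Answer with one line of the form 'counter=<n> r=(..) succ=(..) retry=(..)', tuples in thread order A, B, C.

counter=11 r=(10,8,9) succ=(2,1,2) retry=(1,0,0)

state after step 5 := counter=8 r=(7,8,8) succ=(1,0,1) retry=(0,0,0)
6 | A LOAD | counter=8 r=(8,8,8) succ=(1,0,1) retry=(0,0,0)
7 | B CAS | counter=9 r=(8,8,8) succ=(1,1,1) retry=(0,0,0)
8 | A CAS | counter=9 r=(8,8,8) succ=(1,1,1) retry=(1,0,0)
9 | C LOAD | counter=9 r=(8,8,9) succ=(1,1,1) retry=(1,0,0)
10 | C CAS | counter=10 r=(8,8,9) succ=(1,1,2) retry=(1,0,0)
11 | A LOAD | counter=10 r=(10,8,9) succ=(1,1,2) retry=(1,0,0)
12 | A CAS | counter=11 r=(10,8,9) succ=(2,1,2) retry=(1,0,0)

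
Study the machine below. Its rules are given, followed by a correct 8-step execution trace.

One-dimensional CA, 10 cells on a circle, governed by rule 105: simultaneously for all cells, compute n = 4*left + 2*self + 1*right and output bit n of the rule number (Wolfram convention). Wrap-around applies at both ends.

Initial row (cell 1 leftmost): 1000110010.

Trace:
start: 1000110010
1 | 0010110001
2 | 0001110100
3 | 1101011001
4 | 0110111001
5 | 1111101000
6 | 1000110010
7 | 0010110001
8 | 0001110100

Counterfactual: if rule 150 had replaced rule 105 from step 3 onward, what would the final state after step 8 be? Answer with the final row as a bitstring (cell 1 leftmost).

0001110100

(re-executing steps 3..8 under rule 150; state before step 3: 0001110100)
3 | 0010100110
4 | 0110111001
5 | 0000010111
6 | 1000110010
7 | 1101001110
8 | 0001110100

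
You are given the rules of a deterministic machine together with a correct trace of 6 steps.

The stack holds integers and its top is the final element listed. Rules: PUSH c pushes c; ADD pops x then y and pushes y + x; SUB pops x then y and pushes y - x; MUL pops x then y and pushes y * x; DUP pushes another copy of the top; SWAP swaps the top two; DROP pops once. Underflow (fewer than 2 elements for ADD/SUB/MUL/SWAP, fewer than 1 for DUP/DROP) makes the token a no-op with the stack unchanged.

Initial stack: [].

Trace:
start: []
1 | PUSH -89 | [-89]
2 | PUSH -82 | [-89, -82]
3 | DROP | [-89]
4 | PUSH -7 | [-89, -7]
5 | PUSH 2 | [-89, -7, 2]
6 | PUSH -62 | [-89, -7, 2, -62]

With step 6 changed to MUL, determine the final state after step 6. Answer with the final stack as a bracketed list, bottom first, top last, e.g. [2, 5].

[-89, -14]

(re-executing from step 6 with the substitution; state before step 6: [-89, -7, 2])
6 | MUL | [-89, -14]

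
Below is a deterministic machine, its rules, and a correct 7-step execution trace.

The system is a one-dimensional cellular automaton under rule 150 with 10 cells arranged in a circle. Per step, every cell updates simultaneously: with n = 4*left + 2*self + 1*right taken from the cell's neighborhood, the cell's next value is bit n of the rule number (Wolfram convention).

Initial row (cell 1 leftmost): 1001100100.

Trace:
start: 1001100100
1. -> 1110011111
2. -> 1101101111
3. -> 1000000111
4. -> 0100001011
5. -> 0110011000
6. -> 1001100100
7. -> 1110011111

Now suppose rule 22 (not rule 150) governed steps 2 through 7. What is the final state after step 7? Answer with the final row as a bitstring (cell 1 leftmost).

(re-executing steps 2..7 under rule 22; state before step 2: 1110011111)
2. -> 0001100000
3. -> 0010010000
4. -> 0111111000
5. -> 1000000100
6. -> 1100001111
7. -> 0010010000

0010010000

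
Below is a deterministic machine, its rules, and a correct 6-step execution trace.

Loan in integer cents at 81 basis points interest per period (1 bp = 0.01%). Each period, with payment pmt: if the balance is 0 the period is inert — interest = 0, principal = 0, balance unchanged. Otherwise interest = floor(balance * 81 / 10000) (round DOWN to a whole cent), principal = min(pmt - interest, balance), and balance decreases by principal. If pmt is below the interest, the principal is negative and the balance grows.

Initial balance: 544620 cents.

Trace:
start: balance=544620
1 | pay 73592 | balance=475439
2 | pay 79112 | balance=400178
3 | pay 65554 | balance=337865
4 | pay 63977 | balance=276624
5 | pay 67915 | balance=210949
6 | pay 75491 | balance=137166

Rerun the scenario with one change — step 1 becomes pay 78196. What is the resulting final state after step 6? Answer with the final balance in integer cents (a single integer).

(re-executing from step 1 with the substitution; state before step 1: balance=544620)
1 | pay 78196 | balance=470835
2 | pay 79112 | balance=395536
3 | pay 65554 | balance=333185
4 | pay 63977 | balance=271906
5 | pay 67915 | balance=206193
6 | pay 75491 | balance=132372

132372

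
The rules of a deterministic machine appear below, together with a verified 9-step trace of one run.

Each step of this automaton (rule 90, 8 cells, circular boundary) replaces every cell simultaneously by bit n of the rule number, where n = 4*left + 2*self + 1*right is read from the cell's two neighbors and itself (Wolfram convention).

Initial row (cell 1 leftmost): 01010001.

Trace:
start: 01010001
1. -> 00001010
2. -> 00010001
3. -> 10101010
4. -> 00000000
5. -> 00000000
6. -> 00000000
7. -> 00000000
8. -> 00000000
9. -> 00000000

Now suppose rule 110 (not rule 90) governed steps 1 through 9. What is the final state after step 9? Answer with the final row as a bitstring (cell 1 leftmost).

(re-executing steps 1..9 under rule 110; state before step 1: 01010001)
1. -> 11110011
2. -> 00010110
3. -> 00111110
4. -> 01100010
5. -> 11100110
6. -> 10101111
7. -> 11111000
8. -> 10001001
9. -> 10011011

10011011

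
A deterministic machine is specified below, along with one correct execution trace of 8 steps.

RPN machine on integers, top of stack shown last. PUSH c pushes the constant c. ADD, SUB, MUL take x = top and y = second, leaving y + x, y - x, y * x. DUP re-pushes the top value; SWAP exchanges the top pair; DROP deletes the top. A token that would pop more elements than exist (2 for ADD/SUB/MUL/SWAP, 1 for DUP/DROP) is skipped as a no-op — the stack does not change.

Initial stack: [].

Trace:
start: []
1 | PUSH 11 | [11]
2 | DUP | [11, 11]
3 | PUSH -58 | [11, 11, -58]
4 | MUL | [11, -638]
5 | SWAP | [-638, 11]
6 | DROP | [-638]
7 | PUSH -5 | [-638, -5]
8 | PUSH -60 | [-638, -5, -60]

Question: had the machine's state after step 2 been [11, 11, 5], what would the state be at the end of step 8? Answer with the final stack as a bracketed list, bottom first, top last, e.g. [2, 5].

state after step 2 := [11, 11, 5]
3 | PUSH -58 | [11, 11, 5, -58]
4 | MUL | [11, 11, -290]
5 | SWAP | [11, -290, 11]
6 | DROP | [11, -290]
7 | PUSH -5 | [11, -290, -5]
8 | PUSH -60 | [11, -290, -5, -60]

[11, -290, -5, -60]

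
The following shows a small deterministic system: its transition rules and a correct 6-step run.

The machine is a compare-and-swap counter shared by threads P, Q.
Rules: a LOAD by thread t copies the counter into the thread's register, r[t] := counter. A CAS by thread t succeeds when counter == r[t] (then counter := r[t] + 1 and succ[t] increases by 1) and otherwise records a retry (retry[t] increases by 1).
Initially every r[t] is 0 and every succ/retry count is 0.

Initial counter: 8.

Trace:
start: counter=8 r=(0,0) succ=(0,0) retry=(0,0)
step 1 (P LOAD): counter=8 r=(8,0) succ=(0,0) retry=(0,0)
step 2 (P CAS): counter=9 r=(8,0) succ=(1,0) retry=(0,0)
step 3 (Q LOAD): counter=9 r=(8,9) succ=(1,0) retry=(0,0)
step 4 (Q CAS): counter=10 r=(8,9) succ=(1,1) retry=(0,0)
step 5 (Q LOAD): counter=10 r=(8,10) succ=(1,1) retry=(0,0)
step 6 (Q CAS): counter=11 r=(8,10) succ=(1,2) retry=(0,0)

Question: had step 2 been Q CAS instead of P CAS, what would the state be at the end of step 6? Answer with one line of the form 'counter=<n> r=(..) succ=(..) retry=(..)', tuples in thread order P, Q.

(re-executing from step 2 with the substitution; state before step 2: counter=8 r=(8,0) succ=(0,0) retry=(0,0))
step 2 (Q CAS): counter=8 r=(8,0) succ=(0,0) retry=(0,1)
step 3 (Q LOAD): counter=8 r=(8,8) succ=(0,0) retry=(0,1)
step 4 (Q CAS): counter=9 r=(8,8) succ=(0,1) retry=(0,1)
step 5 (Q LOAD): counter=9 r=(8,9) succ=(0,1) retry=(0,1)
step 6 (Q CAS): counter=10 r=(8,9) succ=(0,2) retry=(0,1)

counter=10 r=(8,9) succ=(0,2) retry=(0,1)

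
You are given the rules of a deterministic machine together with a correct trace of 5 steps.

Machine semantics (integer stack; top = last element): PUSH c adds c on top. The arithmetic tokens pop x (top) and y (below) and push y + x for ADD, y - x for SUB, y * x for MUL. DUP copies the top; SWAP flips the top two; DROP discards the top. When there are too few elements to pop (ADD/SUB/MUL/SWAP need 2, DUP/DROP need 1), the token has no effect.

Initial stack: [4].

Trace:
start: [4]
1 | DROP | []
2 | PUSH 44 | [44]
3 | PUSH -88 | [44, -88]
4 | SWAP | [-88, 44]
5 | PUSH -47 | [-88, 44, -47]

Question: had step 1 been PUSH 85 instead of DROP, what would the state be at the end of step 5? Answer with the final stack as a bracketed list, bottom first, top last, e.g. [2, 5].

(re-executing from step 1 with the substitution; state before step 1: [4])
1 | PUSH 85 | [4, 85]
2 | PUSH 44 | [4, 85, 44]
3 | PUSH -88 | [4, 85, 44, -88]
4 | SWAP | [4, 85, -88, 44]
5 | PUSH -47 | [4, 85, -88, 44, -47]

[4, 85, -88, 44, -47]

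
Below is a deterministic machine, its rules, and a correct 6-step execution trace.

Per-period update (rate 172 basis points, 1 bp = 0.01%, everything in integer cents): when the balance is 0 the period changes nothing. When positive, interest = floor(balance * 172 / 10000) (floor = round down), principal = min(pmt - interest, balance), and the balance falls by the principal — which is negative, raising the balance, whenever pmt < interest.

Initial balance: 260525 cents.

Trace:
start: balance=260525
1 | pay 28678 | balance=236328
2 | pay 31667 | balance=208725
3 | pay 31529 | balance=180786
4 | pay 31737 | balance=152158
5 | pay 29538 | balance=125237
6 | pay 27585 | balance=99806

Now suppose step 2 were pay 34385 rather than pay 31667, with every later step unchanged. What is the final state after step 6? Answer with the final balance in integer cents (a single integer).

96894

(re-executing from step 2 with the substitution; state before step 2: balance=236328)
2 | pay 34385 | balance=206007
3 | pay 31529 | balance=178021
4 | pay 31737 | balance=149345
5 | pay 29538 | balance=122375
6 | pay 27585 | balance=96894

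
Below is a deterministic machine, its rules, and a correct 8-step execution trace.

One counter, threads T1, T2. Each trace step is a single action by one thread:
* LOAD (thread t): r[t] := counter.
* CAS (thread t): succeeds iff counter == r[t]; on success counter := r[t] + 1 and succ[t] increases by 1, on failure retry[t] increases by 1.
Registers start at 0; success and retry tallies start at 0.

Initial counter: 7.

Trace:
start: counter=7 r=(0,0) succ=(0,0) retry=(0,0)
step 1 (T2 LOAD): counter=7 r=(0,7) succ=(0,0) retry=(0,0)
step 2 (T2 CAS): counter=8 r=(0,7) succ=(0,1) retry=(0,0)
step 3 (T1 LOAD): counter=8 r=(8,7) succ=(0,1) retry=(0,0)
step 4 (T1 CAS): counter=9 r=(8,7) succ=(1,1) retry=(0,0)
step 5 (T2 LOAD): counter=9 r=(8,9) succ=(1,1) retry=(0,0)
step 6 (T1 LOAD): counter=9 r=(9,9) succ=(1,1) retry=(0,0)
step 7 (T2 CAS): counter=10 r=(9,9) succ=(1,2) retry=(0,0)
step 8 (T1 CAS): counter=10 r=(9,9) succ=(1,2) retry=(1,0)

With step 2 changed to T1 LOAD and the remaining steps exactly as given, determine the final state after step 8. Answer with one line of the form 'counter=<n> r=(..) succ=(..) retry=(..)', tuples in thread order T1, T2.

counter=9 r=(8,8) succ=(1,1) retry=(1,0)

(re-executing from step 2 with the substitution; state before step 2: counter=7 r=(0,7) succ=(0,0) retry=(0,0))
step 2 (T1 LOAD): counter=7 r=(7,7) succ=(0,0) retry=(0,0)
step 3 (T1 LOAD): counter=7 r=(7,7) succ=(0,0) retry=(0,0)
step 4 (T1 CAS): counter=8 r=(7,7) succ=(1,0) retry=(0,0)
step 5 (T2 LOAD): counter=8 r=(7,8) succ=(1,0) retry=(0,0)
step 6 (T1 LOAD): counter=8 r=(8,8) succ=(1,0) retry=(0,0)
step 7 (T2 CAS): counter=9 r=(8,8) succ=(1,1) retry=(0,0)
step 8 (T1 CAS): counter=9 r=(8,8) succ=(1,1) retry=(1,0)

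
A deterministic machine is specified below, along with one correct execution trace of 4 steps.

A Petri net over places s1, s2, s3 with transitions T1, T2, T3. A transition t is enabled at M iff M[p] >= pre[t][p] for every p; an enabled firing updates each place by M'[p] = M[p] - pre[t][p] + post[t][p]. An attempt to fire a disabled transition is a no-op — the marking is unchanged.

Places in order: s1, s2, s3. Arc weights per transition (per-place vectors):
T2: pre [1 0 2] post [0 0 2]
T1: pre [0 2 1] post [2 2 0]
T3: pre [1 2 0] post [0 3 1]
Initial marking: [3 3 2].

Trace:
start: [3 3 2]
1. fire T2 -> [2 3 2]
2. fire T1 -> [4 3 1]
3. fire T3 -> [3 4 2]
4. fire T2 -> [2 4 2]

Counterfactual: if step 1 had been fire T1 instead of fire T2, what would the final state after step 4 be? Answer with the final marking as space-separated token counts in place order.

6 4 1

(re-executing from step 1 with the substitution; state before step 1: [3 3 2])
1. fire T1 -> [5 3 1]
2. fire T1 -> [7 3 0]
3. fire T3 -> [6 4 1]
4. fire T2 -> [6 4 1]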